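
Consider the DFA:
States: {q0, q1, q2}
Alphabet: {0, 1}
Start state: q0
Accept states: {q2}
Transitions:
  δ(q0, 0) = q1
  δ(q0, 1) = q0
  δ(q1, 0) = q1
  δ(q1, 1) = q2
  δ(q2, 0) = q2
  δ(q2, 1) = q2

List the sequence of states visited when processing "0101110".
Starting at q0
Read '0': q0 -> q1
Read '1': q1 -> q2
Read '0': q2 -> q2
Read '1': q2 -> q2
Read '1': q2 -> q2
Read '1': q2 -> q2
Read '0': q2 -> q2

Final answer: q0 -> q1 -> q2 -> q2 -> q2 -> q2 -> q2 -> q2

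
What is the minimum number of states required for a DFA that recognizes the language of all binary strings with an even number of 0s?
Language: binary strings with an even number of 0s
Lower bound (Myhill–Nerode): the prefixes ε, 0 are pairwise distinguishable:
  ε vs 0: suffix ε distinguishes them (ε has zero 0s (accepted), 0 has one 0 (rejected))
So any DFA needs at least 2 states.
Upper bound: a DFA with 2 states exists (one state per class above).
Minimum states: 2

Final answer: 2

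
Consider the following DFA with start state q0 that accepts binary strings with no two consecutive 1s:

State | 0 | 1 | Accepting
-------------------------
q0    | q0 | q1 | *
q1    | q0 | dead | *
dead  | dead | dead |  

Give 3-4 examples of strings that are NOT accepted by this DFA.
Any strings that end in a non-accepting state work; for example:
"111": q0 → q1 → dead → dead; dead is not accepting → rejected
"0011": q0 → q0 → q0 → q1 → dead; dead is not accepting → rejected
"1110": q0 → q1 → dead → dead → dead; dead is not accepting → rejected
"1111": q0 → q1 → dead → dead → dead; dead is not accepting → rejected

Final answer: "111", "0011", "1110", "1111"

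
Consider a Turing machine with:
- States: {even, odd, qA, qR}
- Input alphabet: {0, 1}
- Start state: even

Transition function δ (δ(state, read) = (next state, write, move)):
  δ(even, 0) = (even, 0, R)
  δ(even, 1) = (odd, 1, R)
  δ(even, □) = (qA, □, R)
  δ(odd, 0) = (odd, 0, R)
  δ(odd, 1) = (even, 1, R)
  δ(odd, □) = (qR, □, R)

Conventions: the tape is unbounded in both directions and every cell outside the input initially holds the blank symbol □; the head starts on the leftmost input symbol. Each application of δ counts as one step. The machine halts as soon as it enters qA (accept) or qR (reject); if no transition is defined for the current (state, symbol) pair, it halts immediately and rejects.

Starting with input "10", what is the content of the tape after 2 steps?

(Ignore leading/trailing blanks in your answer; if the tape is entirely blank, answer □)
Step 0: [even]10 (head at position 0)
Step 1: δ(even, 1) = (odd, 1, R)  ⊢  1[odd]0 (head at position 1)
Step 2: δ(odd, 0) = (odd, 0, R)  ⊢  10[odd]□ (head at position 2)
Tape after 2 steps (ignoring surrounding blanks): 10

Final answer: Tape: 10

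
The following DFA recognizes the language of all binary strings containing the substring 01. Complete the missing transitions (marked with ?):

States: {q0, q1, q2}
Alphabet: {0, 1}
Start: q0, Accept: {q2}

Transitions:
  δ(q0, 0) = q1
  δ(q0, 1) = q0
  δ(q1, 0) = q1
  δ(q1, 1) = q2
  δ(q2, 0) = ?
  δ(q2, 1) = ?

What each state remembers (consistent with the given transitions and accept states):
  q0: 01 not seen yet and the last symbol was not 0
  q1: 01 not seen yet and the last symbol was 0
  q2: the substring 01 has already been seen
Filling in the missing entries:
  δ(q2, 0): in q2 (the substring 01 has already been seen), after reading 0 we have: the substring 01 has already been seen → q2
  δ(q2, 1): in q2 (the substring 01 has already been seen), after reading 1 we have: the substring 01 has already been seen → q2

Final answer: δ(q2, 0) = q2; δ(q2, 1) = q2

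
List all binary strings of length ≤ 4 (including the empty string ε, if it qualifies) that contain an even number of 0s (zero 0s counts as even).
Checking every binary string of length 0 to 4:
  Length 0: accepted: ε | rejected: (none)
  Length 1: accepted: 1 | rejected: 0
  Length 2: accepted: 00, 11 | rejected: 01, 10
  Length 3: accepted: 001, 010, 100, 111 | rejected: 000, 011, 101, 110
  Length 4: accepted: 0000, 0011, 0101, 0110, 1001, 1010, 1100, 1111 | rejected: 0001, 0010, 0100, 0111, 1000, 1011, 1101, 1110
Total: 16 string(s).

Final answer: ε, 1, 00, 11, 001, 010, 100, 111, 0000, 0011, 0101, 0110, 1001, 1010, 1100, 1111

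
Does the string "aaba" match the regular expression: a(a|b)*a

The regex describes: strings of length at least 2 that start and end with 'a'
Yes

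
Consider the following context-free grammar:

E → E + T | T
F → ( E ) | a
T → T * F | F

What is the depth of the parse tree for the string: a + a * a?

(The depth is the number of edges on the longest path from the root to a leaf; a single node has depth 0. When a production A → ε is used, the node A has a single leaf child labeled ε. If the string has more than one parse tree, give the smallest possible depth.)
The grammar is unambiguous; the parse tree of a + a * a is:
E → E + T at the root (depth 0).
  Left E (depth 1) → T (2) → F (3) → a (4).
  Right T (depth 1) → T * F; that T (2) → F (3) → a (4); F (2) → a (3).
The longest root-to-leaf paths have 4 edges.
Depth = 4.

Final answer: 4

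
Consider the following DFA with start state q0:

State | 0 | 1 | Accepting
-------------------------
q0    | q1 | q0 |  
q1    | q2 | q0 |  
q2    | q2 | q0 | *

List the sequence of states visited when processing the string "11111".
q0 → q0 → q0 → q0 → q0 → q0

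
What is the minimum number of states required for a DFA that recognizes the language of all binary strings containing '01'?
Language: binary strings containing '01'
Lower bound (Myhill–Nerode): the prefixes ε, 0, 01 are pairwise distinguishable:
  ε vs 01: suffix ε distinguishes them (ε is rejected, 01 is accepted)
  0 vs 01: suffix ε distinguishes them (0 is rejected, 01 is accepted)
  ε vs 0: suffix 1 distinguishes them (ε·1 = 1 is rejected, 0·1 = 01 is accepted)
So any DFA needs at least 3 states.
Upper bound: a DFA with 3 states exists (one state per class above: 'no progress', 'last symbol 0', and 'seen 01' (accepting sink)).
Minimum states: 3

Final answer: 3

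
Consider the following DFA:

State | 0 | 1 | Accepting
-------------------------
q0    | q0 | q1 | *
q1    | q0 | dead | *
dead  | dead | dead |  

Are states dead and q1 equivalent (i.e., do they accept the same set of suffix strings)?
Try the suffix ε (the empty string).
From dead: dead — not accepting.
From q1: q1 — accepting.
The two states disagree on this suffix, so they are not equivalent.

Final answer: No. Distinguishing string: ε (the empty string) - accepted from q1 but not from dead.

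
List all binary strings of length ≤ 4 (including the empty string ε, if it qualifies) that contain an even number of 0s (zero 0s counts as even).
Checking every binary string of length 0 to 4:
  Length 0: accepted: ε | rejected: (none)
  Length 1: accepted: 1 | rejected: 0
  Length 2: accepted: 00, 11 | rejected: 01, 10
  Length 3: accepted: 001, 010, 100, 111 | rejected: 000, 011, 101, 110
  Length 4: accepted: 0000, 0011, 0101, 0110, 1001, 1010, 1100, 1111 | rejected: 0001, 0010, 0100, 0111, 1000, 1011, 1101, 1110
Total: 16 string(s).

Final answer: ε, 1, 00, 11, 001, 010, 100, 111, 0000, 0011, 0101, 0110, 1001, 1010, 1100, 1111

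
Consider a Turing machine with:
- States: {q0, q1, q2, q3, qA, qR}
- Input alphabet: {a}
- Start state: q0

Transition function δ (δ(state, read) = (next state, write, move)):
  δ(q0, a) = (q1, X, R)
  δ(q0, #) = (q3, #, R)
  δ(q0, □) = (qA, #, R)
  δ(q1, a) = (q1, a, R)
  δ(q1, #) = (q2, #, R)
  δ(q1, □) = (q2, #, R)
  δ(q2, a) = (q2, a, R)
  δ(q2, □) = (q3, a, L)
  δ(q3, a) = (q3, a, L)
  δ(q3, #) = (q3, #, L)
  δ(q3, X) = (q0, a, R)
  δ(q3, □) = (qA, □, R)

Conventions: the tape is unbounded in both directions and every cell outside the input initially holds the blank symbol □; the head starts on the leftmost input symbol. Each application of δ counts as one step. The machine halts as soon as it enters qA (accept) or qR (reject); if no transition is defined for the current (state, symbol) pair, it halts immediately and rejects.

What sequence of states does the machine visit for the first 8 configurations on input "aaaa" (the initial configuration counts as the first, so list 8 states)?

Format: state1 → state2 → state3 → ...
Step 0: [q0]aaaa (head at position 0)
Step 1: δ(q0, a) = (q1, X, R)  ⊢  X[q1]aaa (head at position 1)
Step 2: δ(q1, a) = (q1, a, R)  ⊢  Xa[q1]aa (head at position 2)
Step 3: δ(q1, a) = (q1, a, R)  ⊢  Xaa[q1]a (head at position 3)
Step 4: δ(q1, a) = (q1, a, R)  ⊢  Xaaa[q1]□ (head at position 4)
Step 5: δ(q1, □) = (q2, #, R)  ⊢  Xaaa#[q2]□ (head at position 5)
Step 6: δ(q2, □) = (q3, a, L)  ⊢  Xaaa[q3]#a (head at position 4)
Step 7: δ(q3, #) = (q3, #, L)  ⊢  Xaa[q3]a#a (head at position 3)
Reading off the states of these 8 configurations: q0 → q1 → q1 → q1 → q1 → q2 → q3 → q3

Final answer: q0 → q1 → q1 → q1 → q1 → q2 → q3 → q3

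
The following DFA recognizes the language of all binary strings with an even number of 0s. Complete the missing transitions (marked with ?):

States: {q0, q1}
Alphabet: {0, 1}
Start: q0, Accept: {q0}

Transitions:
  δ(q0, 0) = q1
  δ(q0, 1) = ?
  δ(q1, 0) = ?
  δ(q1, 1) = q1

What each state remembers (consistent with the given transitions and accept states):
  q0: an even number of 0s has been read so far
  q1: an odd number of 0s has been read so far
Filling in the missing entries:
  δ(q0, 1): in q0 (an even number of 0s has been read so far), after reading 1 we have: an even number of 0s has been read so far → q0
  δ(q1, 0): in q1 (an odd number of 0s has been read so far), after reading 0 we have: an even number of 0s has been read so far → q0

Final answer: δ(q0, 1) = q0; δ(q1, 0) = q0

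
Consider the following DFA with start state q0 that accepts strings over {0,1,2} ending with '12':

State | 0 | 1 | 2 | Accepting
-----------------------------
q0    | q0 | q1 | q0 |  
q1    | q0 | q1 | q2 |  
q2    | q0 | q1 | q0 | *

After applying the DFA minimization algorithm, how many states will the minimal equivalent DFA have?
All 3 states are reachable from q0, so none can be removed as unreachable.
Table-filling: first mark every (accepting, non-accepting) pair as distinguishable (accepting: {q2}; non-accepting: {q0, q1}).
Round 1: (q0, q1) on '2' go to q0 and q2, already distinguishable → mark.
Every pair of states is distinguishable, so the DFA is already minimal.
Equivalence classes: {q0}, {q1}, {q2} → 3 states.

Final answer: 3 states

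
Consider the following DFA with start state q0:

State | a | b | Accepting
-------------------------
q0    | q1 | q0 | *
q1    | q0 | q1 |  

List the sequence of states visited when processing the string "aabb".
q0 → q1 → q0 → q0 → q0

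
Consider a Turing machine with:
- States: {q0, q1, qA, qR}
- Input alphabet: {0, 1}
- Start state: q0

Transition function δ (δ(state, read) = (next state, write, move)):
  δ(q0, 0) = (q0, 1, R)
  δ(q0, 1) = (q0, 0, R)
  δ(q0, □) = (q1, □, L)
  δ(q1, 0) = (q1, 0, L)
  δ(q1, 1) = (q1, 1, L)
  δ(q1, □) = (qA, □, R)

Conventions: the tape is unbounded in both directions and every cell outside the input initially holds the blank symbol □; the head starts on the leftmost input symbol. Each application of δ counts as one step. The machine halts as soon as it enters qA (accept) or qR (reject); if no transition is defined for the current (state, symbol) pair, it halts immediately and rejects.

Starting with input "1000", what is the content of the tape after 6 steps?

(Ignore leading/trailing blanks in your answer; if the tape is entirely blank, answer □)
Step 0: [q0]1000 (head at position 0)
Step 1: δ(q0, 1) = (q0, 0, R)  ⊢  0[q0]000 (head at position 1)
Step 2: δ(q0, 0) = (q0, 1, R)  ⊢  01[q0]00 (head at position 2)
Step 3: δ(q0, 0) = (q0, 1, R)  ⊢  011[q0]0 (head at position 3)
Step 4: δ(q0, 0) = (q0, 1, R)  ⊢  0111[q0]□ (head at position 4)
Step 5: δ(q0, □) = (q1, □, L)  ⊢  011[q1]1□ (head at position 3)
Step 6: δ(q1, 1) = (q1, 1, L)  ⊢  01[q1]11□ (head at position 2)
Tape after 6 steps (ignoring surrounding blanks): 0111

Final answer: Tape: 0111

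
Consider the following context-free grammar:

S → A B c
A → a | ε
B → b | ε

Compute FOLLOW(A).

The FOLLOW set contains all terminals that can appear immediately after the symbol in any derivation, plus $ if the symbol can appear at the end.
A occurs in S → A B c followed by B c. Add FIRST(B) minus ε = {b}; B is nullable (B → ε), so what follows B can also follow A: the terminal c. FOLLOW(A) = {b, c}.

Final answer: {b, c}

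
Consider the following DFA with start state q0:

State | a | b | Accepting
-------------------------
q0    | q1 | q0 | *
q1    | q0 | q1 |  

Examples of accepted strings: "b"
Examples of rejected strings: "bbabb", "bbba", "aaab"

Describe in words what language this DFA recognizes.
strings over {a,b} with an even number of a's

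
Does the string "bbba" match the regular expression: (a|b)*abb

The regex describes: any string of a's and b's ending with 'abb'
No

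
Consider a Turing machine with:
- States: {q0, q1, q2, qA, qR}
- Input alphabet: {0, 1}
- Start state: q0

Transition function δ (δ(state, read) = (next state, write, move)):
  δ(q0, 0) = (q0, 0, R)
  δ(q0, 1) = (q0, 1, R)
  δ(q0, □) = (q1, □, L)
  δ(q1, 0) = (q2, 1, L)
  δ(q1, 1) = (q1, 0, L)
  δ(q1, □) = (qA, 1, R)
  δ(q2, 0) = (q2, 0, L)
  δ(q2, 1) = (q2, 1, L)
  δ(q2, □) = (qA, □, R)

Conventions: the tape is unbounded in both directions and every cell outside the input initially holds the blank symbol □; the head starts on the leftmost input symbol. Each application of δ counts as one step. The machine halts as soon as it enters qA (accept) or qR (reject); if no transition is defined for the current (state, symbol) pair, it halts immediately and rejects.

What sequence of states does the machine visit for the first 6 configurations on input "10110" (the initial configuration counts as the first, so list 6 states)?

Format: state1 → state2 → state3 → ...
Step 0: [q0]10110 (head at position 0)
Step 1: δ(q0, 1) = (q0, 1, R)  ⊢  1[q0]0110 (head at position 1)
Step 2: δ(q0, 0) = (q0, 0, R)  ⊢  10[q0]110 (head at position 2)
Step 3: δ(q0, 1) = (q0, 1, R)  ⊢  101[q0]10 (head at position 3)
Step 4: δ(q0, 1) = (q0, 1, R)  ⊢  1011[q0]0 (head at position 4)
Step 5: δ(q0, 0) = (q0, 0, R)  ⊢  10110[q0]□ (head at position 5)
Reading off the states of these 6 configurations: q0 → q0 → q0 → q0 → q0 → q0

Final answer: q0 → q0 → q0 → q0 → q0 → q0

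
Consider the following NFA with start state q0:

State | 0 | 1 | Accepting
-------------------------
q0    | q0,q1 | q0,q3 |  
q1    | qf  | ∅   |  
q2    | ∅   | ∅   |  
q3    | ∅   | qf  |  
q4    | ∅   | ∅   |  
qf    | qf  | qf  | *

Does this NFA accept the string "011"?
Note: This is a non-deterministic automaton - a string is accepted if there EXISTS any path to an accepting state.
Track the set of states the NFA could be in: start {q0}
Read '0': {q0} → {q0, q1}
Read '1': {q0, q1} → {q0, q3}
Read '1': {q0, q3} → {q0, q3, qf}
Final set {q0, q3, qf} contains accepting state(s) {qf} → accepted.

Final answer: Yes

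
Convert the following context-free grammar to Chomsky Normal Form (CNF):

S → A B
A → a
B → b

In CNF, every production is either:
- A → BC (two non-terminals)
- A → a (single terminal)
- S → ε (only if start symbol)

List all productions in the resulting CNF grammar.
The grammar has no ε-productions or unit productions to eliminate.
S → A B is already in CNF (two non-terminals) – keep it.
A → a is already in CNF (single terminal) – keep it.
B → b is already in CNF (single terminal) – keep it.
Resulting CNF grammar (3 productions): A → a; B → b; S → A B

Final answer: A → a; B → b; S → A B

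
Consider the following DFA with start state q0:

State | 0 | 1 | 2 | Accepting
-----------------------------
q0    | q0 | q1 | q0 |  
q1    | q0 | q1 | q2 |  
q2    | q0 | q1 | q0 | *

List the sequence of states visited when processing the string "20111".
q0 → q0 → q0 → q1 → q1 → q1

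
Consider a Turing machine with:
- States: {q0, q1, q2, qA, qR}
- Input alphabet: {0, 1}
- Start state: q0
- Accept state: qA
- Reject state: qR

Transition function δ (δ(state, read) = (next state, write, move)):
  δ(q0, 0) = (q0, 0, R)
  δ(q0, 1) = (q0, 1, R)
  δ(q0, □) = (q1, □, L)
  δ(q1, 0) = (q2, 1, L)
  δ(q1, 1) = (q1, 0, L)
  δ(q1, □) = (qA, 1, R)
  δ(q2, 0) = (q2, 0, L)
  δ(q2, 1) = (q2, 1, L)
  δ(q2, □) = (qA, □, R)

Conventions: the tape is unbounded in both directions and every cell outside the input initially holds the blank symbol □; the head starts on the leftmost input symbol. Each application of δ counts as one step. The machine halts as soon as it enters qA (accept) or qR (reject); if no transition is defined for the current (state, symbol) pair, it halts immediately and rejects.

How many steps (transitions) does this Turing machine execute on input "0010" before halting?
Step 0: [q0]0010 (head at position 0)
Step 1: δ(q0, 0) = (q0, 0, R)  ⊢  0[q0]010 (head at position 1)
Step 2: δ(q0, 0) = (q0, 0, R)  ⊢  00[q0]10 (head at position 2)
Step 3: δ(q0, 1) = (q0, 1, R)  ⊢  001[q0]0 (head at position 3)
Step 4: δ(q0, 0) = (q0, 0, R)  ⊢  0010[q0]□ (head at position 4)
Step 5: δ(q0, □) = (q1, □, L)  ⊢  001[q1]0□ (head at position 3)
Step 6: δ(q1, 0) = (q2, 1, L)  ⊢  00[q2]11□ (head at position 2)
Step 7: δ(q2, 1) = (q2, 1, L)  ⊢  0[q2]011□ (head at position 1)
Step 8: δ(q2, 0) = (q2, 0, L)  ⊢  [q2]0011□ (head at position 0)
Step 9: δ(q2, 0) = (q2, 0, L)  ⊢  [q2]□0011□ (head at position -1)
Step 10: δ(q2, □) = (qA, □, R)  ⊢  □[qA]0011□ (head at position 0)
The machine is in qA, so it halts and accepts.
Number of transitions executed: 10.

Final answer: 10 steps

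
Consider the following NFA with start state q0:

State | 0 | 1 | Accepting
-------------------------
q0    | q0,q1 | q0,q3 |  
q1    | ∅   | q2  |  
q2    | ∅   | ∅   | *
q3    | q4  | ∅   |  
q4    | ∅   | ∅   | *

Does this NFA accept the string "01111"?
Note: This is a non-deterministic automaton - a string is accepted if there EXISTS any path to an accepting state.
Track the set of states the NFA could be in: start {q0}
Read '0': {q0} → {q0, q1}
Read '1': {q0, q1} → {q0, q2, q3}
Read '1': {q0, q2, q3} → {q0, q3}
Read '1': {q0, q3} → {q0, q3}
Read '1': {q0, q3} → {q0, q3}
Final set {q0, q3} contains no accepting state → rejected.

Final answer: No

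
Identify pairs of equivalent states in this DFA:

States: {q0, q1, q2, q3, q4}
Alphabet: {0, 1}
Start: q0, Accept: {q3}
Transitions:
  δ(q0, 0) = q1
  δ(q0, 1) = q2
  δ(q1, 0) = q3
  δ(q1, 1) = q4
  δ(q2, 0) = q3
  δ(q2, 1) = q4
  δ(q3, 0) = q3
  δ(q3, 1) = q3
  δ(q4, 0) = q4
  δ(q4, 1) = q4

Using the table-filling algorithm:
Round 0 – mark pairs where exactly one state is accepting: (q0,q3), (q1,q3), (q2,q3), (q3,q4)
Round 1 – newly marked: (q0,q1) [on 0: q1 vs q3, already marked]; (q0,q2) [on 0: q1 vs q3, already marked]; (q1,q4) [on 0: q3 vs q4, already marked]; (q2,q4) [on 0: q3 vs q4, already marked]
Round 2 – newly marked: (q0,q4) [on 0: q1 vs q4, already marked]
No further pairs can be marked.
(q1, q2) unmarked: δ(q1,0)=q3, δ(q2,0)=q3; δ(q1,1)=q4, δ(q2,1)=q4 → equivalent
Equivalent pairs: (q1, q2)

Final answer: Equivalent pairs: (q1, q2)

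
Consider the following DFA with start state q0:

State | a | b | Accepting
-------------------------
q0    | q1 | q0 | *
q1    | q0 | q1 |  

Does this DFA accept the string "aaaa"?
Start in q0.
Read 'a': q0 → q1
Read 'a': q1 → q0
Read 'a': q0 → q1
Read 'a': q1 → q0
Final state q0 is accepting, so the string is accepted.

Final answer: Yes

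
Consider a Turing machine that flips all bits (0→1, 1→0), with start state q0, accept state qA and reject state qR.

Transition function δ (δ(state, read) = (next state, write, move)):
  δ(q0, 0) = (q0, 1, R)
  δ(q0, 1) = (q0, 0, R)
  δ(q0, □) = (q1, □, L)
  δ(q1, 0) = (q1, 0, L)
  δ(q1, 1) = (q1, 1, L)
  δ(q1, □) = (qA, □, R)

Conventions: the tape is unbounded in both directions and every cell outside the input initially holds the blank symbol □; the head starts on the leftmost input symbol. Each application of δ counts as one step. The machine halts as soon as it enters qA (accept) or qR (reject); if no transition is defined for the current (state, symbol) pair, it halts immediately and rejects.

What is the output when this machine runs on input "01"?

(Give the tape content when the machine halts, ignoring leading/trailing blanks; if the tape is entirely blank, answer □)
Step 0: [q0]01 (head at position 0)
Step 1: δ(q0, 0) = (q0, 1, R)  ⊢  1[q0]1 (head at position 1)
Step 2: δ(q0, 1) = (q0, 0, R)  ⊢  10[q0]□ (head at position 2)
Step 3: δ(q0, □) = (q1, □, L)  ⊢  1[q1]0□ (head at position 1)
Step 4: δ(q1, 0) = (q1, 0, L)  ⊢  [q1]10□ (head at position 0)
Step 5: δ(q1, 1) = (q1, 1, L)  ⊢  [q1]□10□ (head at position -1)
Step 6: δ(q1, □) = (qA, □, R)  ⊢  □[qA]10□ (head at position 0)
The machine is in qA, so it halts and accepts.
Tape content when halted (ignoring surrounding blanks): 10

Final answer: Output: 10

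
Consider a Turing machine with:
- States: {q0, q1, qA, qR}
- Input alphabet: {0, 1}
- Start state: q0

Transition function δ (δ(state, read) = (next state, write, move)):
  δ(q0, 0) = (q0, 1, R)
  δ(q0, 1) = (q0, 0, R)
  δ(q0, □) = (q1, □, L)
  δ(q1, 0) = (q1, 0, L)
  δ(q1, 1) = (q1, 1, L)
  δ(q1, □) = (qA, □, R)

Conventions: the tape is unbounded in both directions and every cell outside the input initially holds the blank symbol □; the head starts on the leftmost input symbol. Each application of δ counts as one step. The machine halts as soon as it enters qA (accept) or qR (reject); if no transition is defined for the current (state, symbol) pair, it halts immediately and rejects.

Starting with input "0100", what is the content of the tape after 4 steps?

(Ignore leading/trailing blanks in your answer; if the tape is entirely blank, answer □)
Step 0: [q0]0100 (head at position 0)
Step 1: δ(q0, 0) = (q0, 1, R)  ⊢  1[q0]100 (head at position 1)
Step 2: δ(q0, 1) = (q0, 0, R)  ⊢  10[q0]00 (head at position 2)
Step 3: δ(q0, 0) = (q0, 1, R)  ⊢  101[q0]0 (head at position 3)
Step 4: δ(q0, 0) = (q0, 1, R)  ⊢  1011[q0]□ (head at position 4)
Tape after 4 steps (ignoring surrounding blanks): 1011

Final answer: Tape: 1011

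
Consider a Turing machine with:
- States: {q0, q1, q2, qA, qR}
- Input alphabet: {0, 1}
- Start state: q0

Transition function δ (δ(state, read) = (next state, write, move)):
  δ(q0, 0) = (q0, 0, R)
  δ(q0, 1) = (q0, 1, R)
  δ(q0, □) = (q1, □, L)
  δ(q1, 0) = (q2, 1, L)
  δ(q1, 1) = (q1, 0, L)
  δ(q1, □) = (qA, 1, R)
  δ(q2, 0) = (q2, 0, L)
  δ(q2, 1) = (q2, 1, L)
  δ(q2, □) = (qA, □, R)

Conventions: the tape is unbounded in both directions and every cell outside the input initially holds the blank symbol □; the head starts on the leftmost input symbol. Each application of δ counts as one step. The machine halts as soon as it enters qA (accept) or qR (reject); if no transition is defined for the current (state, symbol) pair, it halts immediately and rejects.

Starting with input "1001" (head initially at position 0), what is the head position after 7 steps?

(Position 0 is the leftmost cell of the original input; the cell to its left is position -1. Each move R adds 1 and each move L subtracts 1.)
Step 0: [q0]1001 (head at position 0)
Step 1: δ(q0, 1) = (q0, 1, R)  ⊢  1[q0]001 (head at position 1)
Step 2: δ(q0, 0) = (q0, 0, R)  ⊢  10[q0]01 (head at position 2)
Step 3: δ(q0, 0) = (q0, 0, R)  ⊢  100[q0]1 (head at position 3)
Step 4: δ(q0, 1) = (q0, 1, R)  ⊢  1001[q0]□ (head at position 4)
Step 5: δ(q0, □) = (q1, □, L)  ⊢  100[q1]1□ (head at position 3)
Step 6: δ(q1, 1) = (q1, 0, L)  ⊢  10[q1]00□ (head at position 2)
Step 7: δ(q1, 0) = (q2, 1, L)  ⊢  1[q2]010□ (head at position 1)
Head position after 7 steps: 1

Final answer: Position 1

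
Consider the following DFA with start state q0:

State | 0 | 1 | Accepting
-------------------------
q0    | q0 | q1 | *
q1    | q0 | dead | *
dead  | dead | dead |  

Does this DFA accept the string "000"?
Start in q0.
Read '0': q0 → q0
Read '0': q0 → q0
Read '0': q0 → q0
Final state q0 is accepting, so the string is accepted.

Final answer: Yes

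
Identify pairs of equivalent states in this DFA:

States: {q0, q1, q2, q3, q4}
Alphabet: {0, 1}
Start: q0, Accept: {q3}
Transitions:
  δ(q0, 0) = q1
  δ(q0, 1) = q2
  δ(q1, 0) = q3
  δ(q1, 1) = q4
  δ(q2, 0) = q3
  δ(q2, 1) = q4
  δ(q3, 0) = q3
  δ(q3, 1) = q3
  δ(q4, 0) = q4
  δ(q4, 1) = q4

Using the table-filling algorithm:
Round 0 – mark pairs where exactly one state is accepting: (q0,q3), (q1,q3), (q2,q3), (q3,q4)
Round 1 – newly marked: (q0,q1) [on 0: q1 vs q3, already marked]; (q0,q2) [on 0: q1 vs q3, already marked]; (q1,q4) [on 0: q3 vs q4, already marked]; (q2,q4) [on 0: q3 vs q4, already marked]
Round 2 – newly marked: (q0,q4) [on 0: q1 vs q4, already marked]
No further pairs can be marked.
(q1, q2) unmarked: δ(q1,0)=q3, δ(q2,0)=q3; δ(q1,1)=q4, δ(q2,1)=q4 → equivalent
Equivalent pairs: (q1, q2)

Final answer: Equivalent pairs: (q1, q2)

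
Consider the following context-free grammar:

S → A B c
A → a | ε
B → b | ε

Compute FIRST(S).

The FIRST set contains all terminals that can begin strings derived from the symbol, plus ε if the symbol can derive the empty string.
FIRST(A) = {a, ε} (A → a | ε) and FIRST(B) = {b, ε} (B → b | ε).
For S → A B c: add FIRST(A) minus ε = {a}; A is nullable, so also add FIRST(B) minus ε = {b}; B is nullable too, so also add FIRST(c) = {c}. The terminal c is never erased, so S is not nullable and ε is not included.
FIRST(S) = {a, b, c}.

Final answer: {a, b, c}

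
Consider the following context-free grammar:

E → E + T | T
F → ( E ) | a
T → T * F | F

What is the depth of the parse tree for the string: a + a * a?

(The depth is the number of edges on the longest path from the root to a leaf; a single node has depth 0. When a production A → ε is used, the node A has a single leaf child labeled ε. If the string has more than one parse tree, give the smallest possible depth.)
The grammar is unambiguous; the parse tree of a + a * a is:
E → E + T at the root (depth 0).
  Left E (depth 1) → T (2) → F (3) → a (4).
  Right T (depth 1) → T * F; that T (2) → F (3) → a (4); F (2) → a (3).
The longest root-to-leaf paths have 4 edges.
Depth = 4.

Final answer: 4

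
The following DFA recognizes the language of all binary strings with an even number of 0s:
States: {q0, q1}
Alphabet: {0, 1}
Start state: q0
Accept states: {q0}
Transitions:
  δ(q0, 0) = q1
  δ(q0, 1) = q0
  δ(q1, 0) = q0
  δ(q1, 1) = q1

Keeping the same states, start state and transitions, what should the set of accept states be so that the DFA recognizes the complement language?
The DFA is complete (every state has a transition on every symbol), so the complement
is recognized by the same DFA with accepting and non-accepting states swapped.
Original accept states: {q0}
Complement accept states = All states - Original accept states
= {q0, q1} - {q0}
= {q1}
Complement language: strings with an ODD number of 0s

Final answer: {q1}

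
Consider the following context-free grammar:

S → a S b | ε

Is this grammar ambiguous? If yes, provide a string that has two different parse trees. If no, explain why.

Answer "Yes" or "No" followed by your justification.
At every step exactly one production applies: if the remaining string to generate is non-empty it starts with a and ends with b, forcing S → a S b; if it is empty, S → ε is forced. Hence each string a^n b^n has exactly one derivation (S → a S b applied n times, then S → ε) and one parse tree.

Final answer: No - the grammar is unambiguous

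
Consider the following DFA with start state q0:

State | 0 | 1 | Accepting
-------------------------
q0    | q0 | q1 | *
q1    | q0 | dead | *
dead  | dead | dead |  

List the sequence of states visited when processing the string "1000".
q0 → q1 → q0 → q0 → q0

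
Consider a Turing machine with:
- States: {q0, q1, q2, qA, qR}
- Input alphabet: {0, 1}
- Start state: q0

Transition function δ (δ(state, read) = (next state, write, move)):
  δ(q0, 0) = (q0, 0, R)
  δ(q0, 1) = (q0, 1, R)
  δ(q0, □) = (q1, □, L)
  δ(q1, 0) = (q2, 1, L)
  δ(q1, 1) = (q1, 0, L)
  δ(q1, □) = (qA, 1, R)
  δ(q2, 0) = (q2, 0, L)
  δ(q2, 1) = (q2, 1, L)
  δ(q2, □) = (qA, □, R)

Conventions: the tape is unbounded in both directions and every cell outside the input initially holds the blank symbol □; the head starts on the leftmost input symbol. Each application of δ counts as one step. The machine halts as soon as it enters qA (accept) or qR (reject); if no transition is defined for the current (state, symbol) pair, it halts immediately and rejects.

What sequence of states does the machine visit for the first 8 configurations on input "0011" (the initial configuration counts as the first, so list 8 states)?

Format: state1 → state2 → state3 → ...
Step 0: [q0]0011 (head at position 0)
Step 1: δ(q0, 0) = (q0, 0, R)  ⊢  0[q0]011 (head at position 1)
Step 2: δ(q0, 0) = (q0, 0, R)  ⊢  00[q0]11 (head at position 2)
Step 3: δ(q0, 1) = (q0, 1, R)  ⊢  001[q0]1 (head at position 3)
Step 4: δ(q0, 1) = (q0, 1, R)  ⊢  0011[q0]□ (head at position 4)
Step 5: δ(q0, □) = (q1, □, L)  ⊢  001[q1]1□ (head at position 3)
Step 6: δ(q1, 1) = (q1, 0, L)  ⊢  00[q1]10□ (head at position 2)
Step 7: δ(q1, 1) = (q1, 0, L)  ⊢  0[q1]000□ (head at position 1)
Reading off the states of these 8 configurations: q0 → q0 → q0 → q0 → q0 → q1 → q1 → q1

Final answer: q0 → q0 → q0 → q0 → q0 → q1 → q1 → q1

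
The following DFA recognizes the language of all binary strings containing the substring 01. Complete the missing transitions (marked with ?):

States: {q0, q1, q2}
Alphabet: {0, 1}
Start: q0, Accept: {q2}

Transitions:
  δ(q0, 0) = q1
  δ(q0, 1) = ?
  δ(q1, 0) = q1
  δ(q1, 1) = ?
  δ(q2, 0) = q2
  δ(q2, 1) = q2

What each state remembers (consistent with the given transitions and accept states):
  q0: 01 not seen yet and the last symbol was not 0
  q1: 01 not seen yet and the last symbol was 0
  q2: the substring 01 has already been seen
Filling in the missing entries:
  δ(q0, 1): in q0 (01 not seen yet and the last symbol was not 0), after reading 1 we have: 01 not seen yet and the last symbol was not 0 → q0
  δ(q1, 1): in q1 (01 not seen yet and the last symbol was 0), after reading 1 we have: the substring 01 has already been seen → q2

Final answer: δ(q0, 1) = q0; δ(q1, 1) = q2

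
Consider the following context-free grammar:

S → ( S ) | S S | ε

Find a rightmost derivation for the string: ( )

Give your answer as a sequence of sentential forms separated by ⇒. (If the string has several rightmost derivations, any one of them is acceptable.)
Start with S.
Step 1: the rightmost non-terminal is S; apply S → ( S ):  ( S )
Step 2: the rightmost non-terminal is S; apply S → ε:  ( )

Final answer: S ⇒ ( S ) ⇒ ( )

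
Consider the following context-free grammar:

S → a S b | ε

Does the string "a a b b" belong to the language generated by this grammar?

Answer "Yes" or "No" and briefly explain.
A derivation exists: S ⇒ a S b ⇒ a a S b b ⇒ a a b b (using S → a S b twice, then S → ε).

Final answer: Yes - a valid derivation exists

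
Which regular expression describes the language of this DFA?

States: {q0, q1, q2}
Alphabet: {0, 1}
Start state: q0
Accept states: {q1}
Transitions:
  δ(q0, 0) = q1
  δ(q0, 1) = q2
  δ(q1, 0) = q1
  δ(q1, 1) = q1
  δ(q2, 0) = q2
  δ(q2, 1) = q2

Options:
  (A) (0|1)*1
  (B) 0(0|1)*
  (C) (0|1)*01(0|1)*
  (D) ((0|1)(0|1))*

Testing sample strings against the DFA:
  '11' -> rejected
  '1101' -> rejected
  '01011' -> accepted
  '0111' -> accepted
Checking each option for a counterexample:
  (A) (0|1)*1: '0' is accepted by the DFA but does not match the regex → eliminated
  (B) 0(0|1)*: agrees with the DFA on all strings of length ≤ 4
  (C) (0|1)*01(0|1)*: '0' is accepted by the DFA but does not match the regex → eliminated
  (D) ((0|1)(0|1))*: ε is rejected by the DFA but matches the regex → eliminated
Only (B) 0(0|1)* is consistent with the DFA.

Final answer: (B) 0(0|1)*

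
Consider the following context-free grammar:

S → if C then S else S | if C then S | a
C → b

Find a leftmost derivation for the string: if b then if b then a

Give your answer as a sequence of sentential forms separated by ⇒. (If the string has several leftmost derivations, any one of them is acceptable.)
Start with S.
Step 1: the leftmost non-terminal is S; apply S → if C then S:  if C then S
Step 2: the leftmost non-terminal is C; apply C → b:  if b then S
Step 3: the leftmost non-terminal is S; apply S → if C then S:  if b then if C then S
Step 4: the leftmost non-terminal is C; apply C → b:  if b then if b then S
Step 5: the leftmost non-terminal is S; apply S → a:  if b then if b then a

Final answer: S ⇒ if C then S ⇒ if b then S ⇒ if b then if C then S ⇒ if b then if b then S ⇒ if b then if b then a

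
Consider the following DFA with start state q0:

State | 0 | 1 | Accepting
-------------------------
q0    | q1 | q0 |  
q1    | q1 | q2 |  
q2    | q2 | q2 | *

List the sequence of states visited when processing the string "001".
q0 → q1 → q1 → q2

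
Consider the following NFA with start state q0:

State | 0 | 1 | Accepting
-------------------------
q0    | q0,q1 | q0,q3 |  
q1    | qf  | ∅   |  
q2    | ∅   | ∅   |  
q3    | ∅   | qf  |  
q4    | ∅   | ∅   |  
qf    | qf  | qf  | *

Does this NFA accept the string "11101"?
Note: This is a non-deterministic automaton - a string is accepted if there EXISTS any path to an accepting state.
Track the set of states the NFA could be in: start {q0}
Read '1': {q0} → {q0, q3}
Read '1': {q0, q3} → {q0, q3, qf}
Read '1': {q0, q3, qf} → {q0, q3, qf}
Read '0': {q0, q3, qf} → {q0, q1, qf}
Read '1': {q0, q1, qf} → {q0, q3, qf}
Final set {q0, q3, qf} contains accepting state(s) {qf} → accepted.

Final answer: Yes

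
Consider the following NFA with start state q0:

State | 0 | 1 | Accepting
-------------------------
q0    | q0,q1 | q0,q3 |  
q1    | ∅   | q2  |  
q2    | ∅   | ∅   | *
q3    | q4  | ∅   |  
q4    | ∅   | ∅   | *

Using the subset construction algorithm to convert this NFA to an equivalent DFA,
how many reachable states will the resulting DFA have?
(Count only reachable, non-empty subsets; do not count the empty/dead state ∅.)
Start subset: {q0}
{q0}: on 0 → {q0, q1}, on 1 → {q0, q3}
{q0, q1}: on 0 → {q0, q1}, on 1 → {q0, q2, q3}
{q0, q3}: on 0 → {q0, q1, q4}, on 1 → {q0, q3}
{q0, q2, q3}: on 0 → {q0, q1, q4}, on 1 → {q0, q3}
{q0, q1, q4}: on 0 → {q0, q1}, on 1 → {q0, q2, q3}
Reachable non-empty subsets: {q0}, {q0, q1}, {q0, q3}, {q0, q2, q3}, {q0, q1, q4} — 5 in total.

Final answer: 5 states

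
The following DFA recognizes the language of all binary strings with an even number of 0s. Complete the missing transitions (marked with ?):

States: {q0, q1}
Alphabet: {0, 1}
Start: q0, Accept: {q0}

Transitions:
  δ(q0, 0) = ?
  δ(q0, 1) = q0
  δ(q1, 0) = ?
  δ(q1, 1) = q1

What each state remembers (consistent with the given transitions and accept states):
  q0: an even number of 0s has been read so far
  q1: an odd number of 0s has been read so far
Filling in the missing entries:
  δ(q0, 0): in q0 (an even number of 0s has been read so far), after reading 0 we have: an odd number of 0s has been read so far → q1
  δ(q1, 0): in q1 (an odd number of 0s has been read so far), after reading 0 we have: an even number of 0s has been read so far → q0

Final answer: δ(q0, 0) = q1; δ(q1, 0) = q0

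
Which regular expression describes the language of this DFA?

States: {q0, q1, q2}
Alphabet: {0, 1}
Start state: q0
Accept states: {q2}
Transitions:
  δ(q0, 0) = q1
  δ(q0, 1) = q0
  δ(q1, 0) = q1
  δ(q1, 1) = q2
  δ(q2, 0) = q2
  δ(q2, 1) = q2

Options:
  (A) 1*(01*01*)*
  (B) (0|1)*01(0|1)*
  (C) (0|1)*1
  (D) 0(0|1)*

Testing sample strings against the DFA:
  '100' -> rejected
  '1001' -> accepted
  '011' -> accepted
  '01111' -> accepted
Checking each option for a counterexample:
  (A) 1*(01*01*)*: ε is rejected by the DFA but matches the regex → eliminated
  (B) (0|1)*01(0|1)*: agrees with the DFA on all strings of length ≤ 4
  (C) (0|1)*1: '1' is rejected by the DFA but matches the regex → eliminated
  (D) 0(0|1)*: '0' is rejected by the DFA but matches the regex → eliminated
Only (B) (0|1)*01(0|1)* is consistent with the DFA.

Final answer: (B) (0|1)*01(0|1)*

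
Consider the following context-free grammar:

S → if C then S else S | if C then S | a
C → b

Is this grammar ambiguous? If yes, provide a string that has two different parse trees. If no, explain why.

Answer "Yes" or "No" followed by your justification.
The 'dangling else' can attach to either if. Two leftmost derivations of  if b then if b then a else a:
  (1) S ⇒ if C then S else S ⇒ if b then S else S ⇒ if b then if C then S else S ⇒ if b then if b then S else S ⇒ if b then if b then a else S ⇒ if b then if b then a else a   (else belongs to the outer if)
  (2) S ⇒ if C then S ⇒ if b then S ⇒ if b then if C then S else S ⇒ if b then if b then S else S ⇒ if b then if b then a else S ⇒ if b then if b then a else a   (else belongs to the inner if)
Two distinct parse trees for the same string, so the grammar is ambiguous.

Final answer: Yes - the string 'if b then if b then a else a' has two distinct leftmost derivations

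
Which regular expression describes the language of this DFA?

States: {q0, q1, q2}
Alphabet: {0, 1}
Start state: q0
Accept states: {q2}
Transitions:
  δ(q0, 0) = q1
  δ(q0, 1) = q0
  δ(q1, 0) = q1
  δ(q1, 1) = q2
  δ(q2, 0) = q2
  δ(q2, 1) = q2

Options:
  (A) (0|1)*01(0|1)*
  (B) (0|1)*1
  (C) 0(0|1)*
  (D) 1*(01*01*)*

Testing sample strings against the DFA:
  '00' -> rejected
  '110' -> rejected
  '1110' -> rejected
  '11111' -> rejected
Checking each option for a counterexample:
  (A) (0|1)*01(0|1)*: agrees with the DFA on all strings of length ≤ 4
  (B) (0|1)*1: '1' is rejected by the DFA but matches the regex → eliminated
  (C) 0(0|1)*: '0' is rejected by the DFA but matches the regex → eliminated
  (D) 1*(01*01*)*: ε is rejected by the DFA but matches the regex → eliminated
Only (A) (0|1)*01(0|1)* is consistent with the DFA.

Final answer: (A) (0|1)*01(0|1)*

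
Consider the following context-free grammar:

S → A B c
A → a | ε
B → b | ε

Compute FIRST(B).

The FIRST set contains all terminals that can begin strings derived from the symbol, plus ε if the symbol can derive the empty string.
B → b contributes b; B → ε makes B nullable, contributing ε. FIRST(B) = {b, ε}.

Final answer: {b, ε}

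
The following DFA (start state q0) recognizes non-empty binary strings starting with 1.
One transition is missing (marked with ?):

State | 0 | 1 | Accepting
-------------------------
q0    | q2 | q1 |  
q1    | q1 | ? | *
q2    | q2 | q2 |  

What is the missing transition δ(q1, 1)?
q1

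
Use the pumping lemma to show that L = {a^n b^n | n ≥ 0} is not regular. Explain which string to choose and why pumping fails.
Language: L = {a^n b^n | n ≥ 0} (equal numbers of a's followed by b's)
Step 1: Assume for contradiction that L is regular, with pumping length p.
Step 2: Choose s = a^p b^p. Then s ∈ L (it has p a's followed by p b's) and |s| ≥ p.
Step 3: Consider any decomposition s = xyz with |xy| ≤ p and |y| > 0. Since |xy| ≤ p and the first p symbols of s are all a's, y = a^k for some k with 1 ≤ k ≤ p.
Step 4: Pumping up (i = 2): xy²z = a^(p+k) b^p, which has more a's than b's, so xy²z ∉ L.
This contradicts the pumping lemma, so L is not regular.

Final answer: Choose s = a^p b^p. Since |xy| ≤ p, y = a^k with k ≥ 1. Then xy²z = a^(p+k) b^p ∉ L.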